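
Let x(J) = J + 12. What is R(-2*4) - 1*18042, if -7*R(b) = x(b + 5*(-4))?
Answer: -126278/7 ≈ -18040.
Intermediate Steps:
x(J) = 12 + J
R(b) = 8/7 - b/7 (R(b) = -(12 + (b + 5*(-4)))/7 = -(12 + (b - 20))/7 = -(12 + (-20 + b))/7 = -(-8 + b)/7 = 8/7 - b/7)
R(-2*4) - 1*18042 = (8/7 - (-2)*4/7) - 1*18042 = (8/7 - 1/7*(-8)) - 18042 = (8/7 + 8/7) - 18042 = 16/7 - 18042 = -126278/7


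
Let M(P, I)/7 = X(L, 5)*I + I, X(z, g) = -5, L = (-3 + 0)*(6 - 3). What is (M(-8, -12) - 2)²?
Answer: 111556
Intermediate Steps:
L = -9 (L = -3*3 = -9)
M(P, I) = -28*I (M(P, I) = 7*(-5*I + I) = 7*(-4*I) = -28*I)
(M(-8, -12) - 2)² = (-28*(-12) - 2)² = (336 - 2)² = 334² = 111556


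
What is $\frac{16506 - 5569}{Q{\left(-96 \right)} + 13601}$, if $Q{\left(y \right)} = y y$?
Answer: $\frac{10937}{22817} \approx 0.47934$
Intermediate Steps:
$Q{\left(y \right)} = y^{2}$
$\frac{16506 - 5569}{Q{\left(-96 \right)} + 13601} = \frac{16506 - 5569}{\left(-96\right)^{2} + 13601} = \frac{10937}{9216 + 13601} = \frac{10937}{22817}$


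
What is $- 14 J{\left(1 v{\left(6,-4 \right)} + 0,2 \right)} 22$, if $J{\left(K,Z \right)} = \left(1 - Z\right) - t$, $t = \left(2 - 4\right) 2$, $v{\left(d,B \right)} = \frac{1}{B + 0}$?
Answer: $-924$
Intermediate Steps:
$v{\left(d,B \right)} = \frac{1}{B}$
$t = -4$ ($t = \left(-2\right) 2 = -4$)
$J{\left(K,Z \right)} = 5 - Z$ ($J{\left(K,Z \right)} = \left(1 - Z\right) - -4 = \left(1 - Z\right) + 4 = 5 - Z$)
$- 14 J{\left(1 v{\left(6,-4 \right)} + 0,2 \right)} 22 = - 14 \left(5 - 2\right) 22 = \left(-14\right) 3 \cdot 22 = \left(-42\right) 22 = -924$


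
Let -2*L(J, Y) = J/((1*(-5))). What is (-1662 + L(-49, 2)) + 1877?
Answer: 2101/10 ≈ 210.10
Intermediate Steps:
L(J, Y) = J/10 (L(J, Y) = -J/(2*(1*(-5))) = -J/(2*(-5)) = -J*(-1)/(2*5) = -(-1)*J/10 = J/10)
(-1662 + L(-49, 2)) + 1877 = (-1662 + (1/10)*(-49)) + 1877 = (-1662 - 49/10) + 1877 = -16669/10 + 1877 = 2101/10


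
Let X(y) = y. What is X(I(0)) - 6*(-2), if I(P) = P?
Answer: 12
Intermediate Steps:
X(I(0)) - 6*(-2) = 0 - 6*(-2) = 0 + 12 = 12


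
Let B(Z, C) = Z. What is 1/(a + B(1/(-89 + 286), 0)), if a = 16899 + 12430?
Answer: 197/5777814 ≈ 3.4096e-5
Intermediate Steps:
a = 29329
1/(a + B(1/(-89 + 286), 0)) = 1/(29329 + 1/(-89 + 286)) = 1/(29329 + 1/197) = 1/(5777814/197) = 197/5777814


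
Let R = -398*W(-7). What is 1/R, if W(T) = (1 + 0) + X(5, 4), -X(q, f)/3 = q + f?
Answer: 1/10348 ≈ 9.6637e-5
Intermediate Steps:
X(q, f) = -3*f - 3*q (X(q, f) = -3*(q + f) = -3*(f + q) = -3*f - 3*q)
W(T) = -26 (W(T) = (1 + 0) + (-3*4 - 3*5) = 1 + (-12 - 15) = 1 - 27 = -26)
R = 10348 (R = -398*(-26) = 10348)
1/R = 1/10348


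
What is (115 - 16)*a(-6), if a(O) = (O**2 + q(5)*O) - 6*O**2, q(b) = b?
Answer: -20790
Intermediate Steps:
a(O) = -5*O**2 + 5*O (a(O) = (O**2 + 5*O) - 6*O**2 = -5*O**2 + 5*O)
(115 - 16)*a(-6) = (115 - 16)*(5*(-6)*(1 - 1*(-6))) = 99*(5*(-6)*(1 + 6)) = 99*(5*(-6)*7) = 99*(-210) = -20790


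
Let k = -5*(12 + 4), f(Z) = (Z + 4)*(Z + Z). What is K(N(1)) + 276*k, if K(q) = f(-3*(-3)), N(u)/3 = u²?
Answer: -21846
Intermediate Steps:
N(u) = 3*u²
f(Z) = 2*Z*(4 + Z) (f(Z) = (4 + Z)*(2*Z) = 2*Z*(4 + Z))
K(q) = 234 (K(q) = 2*(-3*(-3))*(4 - 3*(-3)) = 2*9*(4 + 9) = 2*9*13 = 234)
k = -80 (k = -5*16 = -80)
K(N(1)) + 276*k = 234 + 276*(-80) = 234 - 22080 = -21846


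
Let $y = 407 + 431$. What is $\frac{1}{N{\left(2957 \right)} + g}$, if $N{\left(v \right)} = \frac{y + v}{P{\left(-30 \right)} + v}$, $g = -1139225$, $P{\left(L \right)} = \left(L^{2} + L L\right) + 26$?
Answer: $- \frac{4783}{5448909380} \approx -8.7779 \cdot 10^{-7}$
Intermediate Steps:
$P{\left(L \right)} = 26 + 2 L^{2}$ ($P{\left(L \right)} = \left(L^{2} + L^{2}\right) + 26 = 2 L^{2} + 26 = 26 + 2 L^{2}$)
$y = 838$
$N{\left(v \right)} = \frac{838 + v}{1826 + v}$ ($N{\left(v \right)} = \frac{838 + v}{\left(26 + 2 \left(-30\right)^{2}\right) + v} = \frac{838 + v}{\left(26 + 2 \cdot 900\right) + v} = \frac{838 + v}{\left(26 + 1800\right) + v} = \frac{838 + v}{1826 + v}$)
$\frac{1}{N{\left(2957 \right)} + g} = \frac{1}{\frac{838 + 2957}{1826 + 2957} - 1139225} = \frac{1}{\frac{1}{4783} \cdot 3795 - 1139225} = \frac{1}{\frac{3795}{4783} - 1139225} = \frac{1}{- \frac{5448909380}{4783}} = - \frac{4783}{5448909380}$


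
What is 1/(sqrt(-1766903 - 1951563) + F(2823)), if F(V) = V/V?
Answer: 1/3718467 - I*sqrt(3718466)/3718467 ≈ 2.6893e-7 - 0.00051858*I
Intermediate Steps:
F(V) = 1
1/(sqrt(-1766903 - 1951563) + F(2823)) = 1/(sqrt(-1766903 - 1951563) + 1) = 1/(sqrt(-3718466) + 1) = 1/(I*sqrt(3718466) + 1) = 1/(1 + I*sqrt(3718466))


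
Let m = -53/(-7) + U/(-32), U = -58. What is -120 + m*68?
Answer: 14507/28 ≈ 518.11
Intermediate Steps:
m = 1051/112 (m = -53/(-7) - 58/(-32) = -53*(-⅐) - 58*(-1/32) = 53/7 + 29/16 = 1051/112 ≈ 9.3839)
-120 + m*68 = -120 + (1051/112)*68 = -120 + 17867/28 = 14507/28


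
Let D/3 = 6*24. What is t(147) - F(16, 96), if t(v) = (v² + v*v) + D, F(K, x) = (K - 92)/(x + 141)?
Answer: 10345126/237 ≈ 43650.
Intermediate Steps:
D = 432 (D = 3*(6*24) = 3*144 = 432)
F(K, x) = (-92 + K)/(141 + x)
t(v) = 432 + 2*v² (t(v) = (v² + v*v) + 432 = (v² + v²) + 432 = 2*v² + 432 = 432 + 2*v²)
t(147) - F(16, 96) = (432 + 2*147²) - (-92 + 16)/(141 + 96) = (432 + 2*21609) - (-76)/237 = (432 + 43218) - (-76)/237 = 43650 - 1*(-76/237) = 43650 + 76/237 = 10345126/237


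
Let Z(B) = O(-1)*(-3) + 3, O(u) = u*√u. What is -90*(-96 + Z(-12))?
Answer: 8370 - 270*I ≈ 8370.0 - 270.0*I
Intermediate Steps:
O(u) = u^(3/2)
Z(B) = 3 + 3*I (Z(B) = (-1)^(3/2)*(-3) + 3 = -I*(-3) + 3 = 3*I + 3 = 3 + 3*I)
-90*(-96 + Z(-12)) = -90*(-96 + (3 + 3*I)) = -90*(-93 + 3*I) = 8370 - 270*I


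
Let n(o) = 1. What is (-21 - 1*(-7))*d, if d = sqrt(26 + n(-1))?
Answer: -42*sqrt(3) ≈ -72.746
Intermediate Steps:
d = 3*sqrt(3) (d = sqrt(26 + 1) = sqrt(27) = 3*sqrt(3) ≈ 5.1962)
(-21 - 1*(-7))*d = (-21 - 1*(-7))*(3*sqrt(3)) = (-21 + 7)*(3*sqrt(3)) = -42*sqrt(3)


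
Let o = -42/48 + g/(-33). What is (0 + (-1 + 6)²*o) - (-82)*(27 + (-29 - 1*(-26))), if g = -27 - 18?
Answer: 174259/88 ≈ 1980.2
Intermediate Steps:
g = -45
o = 43/88 (o = -42/48 - 45/(-33) = -42*1/48 - 45*(-1/33) = -7/8 + 15/11 = 43/88 ≈ 0.48864)
(0 + (-1 + 6)²*o) - (-82)*(27 + (-29 - 1*(-26))) = (0 + (-1 + 6)²*(43/88)) - (-82)*(27 + (-29 - 1*(-26))) = (0 + 5²*(43/88)) - (-82)*(27 + (-29 + 26)) = (0 + 25*(43/88)) - (-82)*(27 - 3) = (0 + 1075/88) - (-82)*24 = 1075/88 - 1*(-1968) = 1075/88 + 1968 = 174259/88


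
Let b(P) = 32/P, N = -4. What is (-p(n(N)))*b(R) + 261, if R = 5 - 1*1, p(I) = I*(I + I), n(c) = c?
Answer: 5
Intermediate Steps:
p(I) = 2*I**2 (p(I) = I*(2*I) = 2*I**2)
R = 4 (R = 5 - 1 = 4)
(-p(n(N)))*b(R) + 261 = (-2*(-4)**2)*(32/4) + 261 = (-2*16)*(32*(1/4)) + 261 = -1*32*8 + 261 = -32*8 + 261 = -256 + 261 = 5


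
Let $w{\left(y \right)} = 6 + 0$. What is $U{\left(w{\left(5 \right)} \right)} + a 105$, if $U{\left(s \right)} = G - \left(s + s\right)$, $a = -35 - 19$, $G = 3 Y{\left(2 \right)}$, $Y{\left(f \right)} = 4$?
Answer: $-5670$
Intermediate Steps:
$w{\left(y \right)} = 6$
$G = 12$ ($G = 3 \cdot 4 = 12$)
$a = -54$
$U{\left(s \right)} = 12 - 2 s$ ($U{\left(s \right)} = 12 - \left(s + s\right) = 12 - 2 s$)
$U{\left(w{\left(5 \right)} \right)} + a 105 = \left(12 - 12\right) - 5670 = 0 - 5670 = -5670$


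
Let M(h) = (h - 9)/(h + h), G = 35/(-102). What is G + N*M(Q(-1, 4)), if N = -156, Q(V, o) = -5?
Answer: -111559/510 ≈ -218.74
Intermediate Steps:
G = -35/102 (G = 35*(-1/102) = -35/102 ≈ -0.34314)
M(h) = (-9 + h)/(2*h) (M(h) = (-9 + h)/((2*h)) = (-9 + h)*(1/(2*h)) = (-9 + h)/(2*h))
G + N*M(Q(-1, 4)) = -35/102 - 78*(-9 - 5)/(-5) = -35/102 - 78*(-1)*(-14)/5 = -35/102 - 156*7/5 = -35/102 - 1092/5 = -111559/510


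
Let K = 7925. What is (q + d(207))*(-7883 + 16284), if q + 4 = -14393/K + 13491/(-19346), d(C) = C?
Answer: 258229921172797/153317050 ≈ 1.6843e+6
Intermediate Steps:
q = -998631353/153317050 (q = -4 + (-14393/7925 + 13491/(-19346)) = -4 + (-14393*1/7925 + 13491*(-1/19346)) = -4 + (-14393/7925 - 13491/19346) = -4 - 385363153/153317050 = -998631353/153317050 ≈ -6.5135)
(q + d(207))*(-7883 + 16284) = (-998631353/153317050 + 207)*(-7883 + 16284) = (30737997997/153317050)*8401 = 258229921172797/153317050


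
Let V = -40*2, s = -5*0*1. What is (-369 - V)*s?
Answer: 0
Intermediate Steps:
s = 0 (s = 0*1 = 0)
V = -80
(-369 - V)*s = (-369 - 1*(-80))*0 = (-369 + 80)*0 = -289*0 = 0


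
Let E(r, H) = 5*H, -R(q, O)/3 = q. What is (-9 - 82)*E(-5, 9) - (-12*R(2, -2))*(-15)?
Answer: -3015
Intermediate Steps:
R(q, O) = -3*q
(-9 - 82)*E(-5, 9) - (-12*R(2, -2))*(-15) = (-9 - 82)*(5*9) - (-(-36)*2)*(-15) = -91*45 - (-12*(-6))*(-15) = -4095 - 72*(-15) = -4095 - 1*(-1080) = -4095 + 1080 = -3015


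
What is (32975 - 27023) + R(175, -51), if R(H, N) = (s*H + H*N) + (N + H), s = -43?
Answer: -10374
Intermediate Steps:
R(H, N) = N - 42*H + H*N (R(H, N) = (-43*H + H*N) + (N + H) = (-43*H + H*N) + (H + N) = N - 42*H + H*N)
(32975 - 27023) + R(175, -51) = (32975 - 27023) + (-51 - 42*175 + 175*(-51)) = 5952 + (-51 - 7350 - 8925) = 5952 - 16326 = -10374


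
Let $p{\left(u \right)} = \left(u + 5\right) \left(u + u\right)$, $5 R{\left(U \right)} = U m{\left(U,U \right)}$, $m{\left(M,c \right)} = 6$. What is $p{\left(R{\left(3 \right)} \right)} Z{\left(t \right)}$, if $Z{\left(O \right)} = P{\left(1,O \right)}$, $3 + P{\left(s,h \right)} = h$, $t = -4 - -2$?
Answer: $- \frac{1548}{5} \approx -309.6$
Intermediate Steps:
$t = -2$ ($t = -4 + 2 = -2$)
$P{\left(s,h \right)} = -3 + h$
$Z{\left(O \right)} = -3 + O$
$R{\left(U \right)} = \frac{6 U}{5}$ ($R{\left(U \right)} = \frac{U 6}{5} = \frac{6 U}{5}$)
$p{\left(u \right)} = 2 u \left(5 + u\right)$ ($p{\left(u \right)} = \left(5 + u\right) 2 u = 2 u \left(5 + u\right)$)
$p{\left(R{\left(3 \right)} \right)} Z{\left(t \right)} = 2 \cdot \frac{6}{5} \cdot 3 \left(5 + \frac{6}{5} \cdot 3\right) \left(-3 - 2\right) = 2 \cdot \frac{18}{5} \left(5 + \frac{18}{5}\right) \left(-5\right) = 2 \cdot \frac{18}{5} \cdot \frac{43}{5} \left(-5\right) = \frac{1548}{25} \left(-5\right) = - \frac{1548}{5}$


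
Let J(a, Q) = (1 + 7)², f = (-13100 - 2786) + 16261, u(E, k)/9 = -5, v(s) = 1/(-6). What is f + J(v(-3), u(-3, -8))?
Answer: 439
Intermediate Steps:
v(s) = -⅙
u(E, k) = -45 (u(E, k) = 9*(-5) = -45)
f = 375 (f = -15886 + 16261 = 375)
J(a, Q) = 64 (J(a, Q) = 8² = 64)
f + J(v(-3), u(-3, -8)) = 375 + 64 = 439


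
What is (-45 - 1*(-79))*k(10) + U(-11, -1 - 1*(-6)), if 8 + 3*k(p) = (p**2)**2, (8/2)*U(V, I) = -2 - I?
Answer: 1358891/12 ≈ 1.1324e+5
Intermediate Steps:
U(V, I) = -1/2 - I/4 (U(V, I) = (-2 - I)/4 = -1/2 - I/4)
k(p) = -8/3 + p**4/3 (k(p) = -8/3 + (p**2)**2/3 = -8/3 + p**4/3)
(-45 - 1*(-79))*k(10) + U(-11, -1 - 1*(-6)) = (-45 - 1*(-79))*(-8/3 + (1/3)*10**4) + (-1/2 - (-1 - 1*(-6))/4) = (-45 + 79)*(-8/3 + (1/3)*10000) + (-1/2 - (-1 + 6)/4) = 34*(-8/3 + 10000/3) + (-1/2 - 1/4*5) = 34*(9992/3) + (-1/2 - 5/4) = 339728/3 - 7/4 = 1358891/12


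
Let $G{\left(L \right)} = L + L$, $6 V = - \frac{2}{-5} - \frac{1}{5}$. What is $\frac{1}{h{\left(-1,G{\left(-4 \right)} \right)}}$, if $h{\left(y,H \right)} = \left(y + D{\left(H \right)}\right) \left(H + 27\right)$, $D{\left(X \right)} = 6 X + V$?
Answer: $- \frac{30}{27911} \approx -0.0010748$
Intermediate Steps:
$V = \frac{1}{30}$ ($V = \frac{- \frac{2}{-5} - \frac{1}{5}}{6} = \frac{\left(-2\right) \left(- \frac{1}{5}\right) - \frac{1}{5}}{6} = \frac{\frac{2}{5} - \frac{1}{5}}{6} = \frac{1}{6} \cdot \frac{1}{5} = \frac{1}{30} \approx 0.033333$)
$D{\left(X \right)} = \frac{1}{30} + 6 X$ ($D{\left(X \right)} = 6 X + \frac{1}{30} = \frac{1}{30} + 6 X$)
$G{\left(L \right)} = 2 L$
$h{\left(y,H \right)} = \left(27 + H\right) \left(\frac{1}{30} + y + 6 H\right)$ ($h{\left(y,H \right)} = \left(y + \left(\frac{1}{30} + 6 H\right)\right) \left(H + 27\right) = \left(\frac{1}{30} + y + 6 H\right) \left(27 + H\right) = \left(27 + H\right) \left(\frac{1}{30} + y + 6 H\right)$)
$\frac{1}{h{\left(-1,G{\left(-4 \right)} \right)}} = \frac{1}{\frac{9}{10} + 6 \left(2 \left(-4\right)\right)^{2} + 27 \left(-1\right) + \frac{4861 \cdot 2 \left(-4\right)}{30} + 2 \left(-4\right) \left(-1\right)} = \frac{1}{\frac{9}{10} + 6 \left(-8\right)^{2} - 27 + \frac{4861}{30} \left(-8\right) - -8} = \frac{1}{\frac{9}{10} + 6 \cdot 64 - 27 - \frac{19444}{15} + 8} = \frac{1}{\frac{9}{10} + 384 - 27 - \frac{19444}{15} + 8} = \frac{1}{- \frac{27911}{30}} = - \frac{30}{27911}$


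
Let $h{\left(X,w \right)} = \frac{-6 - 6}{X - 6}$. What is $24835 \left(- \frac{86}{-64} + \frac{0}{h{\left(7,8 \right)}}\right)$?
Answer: $\frac{1067905}{32} \approx 33372.0$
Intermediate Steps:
$h{\left(X,w \right)} = - \frac{12}{-6 + X}$
$24835 \left(- \frac{86}{-64} + \frac{0}{h{\left(7,8 \right)}}\right) = 24835 \left(- \frac{86}{-64} + \frac{0}{\left(-12\right) \frac{1}{-6 + 7}}\right) = 24835 \left(\left(-86\right) \left(- \frac{1}{64}\right) + \frac{0}{\left(-12\right) 1^{-1}}\right) = 24835 \left(\frac{43}{32} + \frac{0}{\left(-12\right) 1}\right) = 24835 \left(\frac{43}{32} + \frac{0}{-12}\right) = 24835 \left(\frac{43}{32} + 0 \left(- \frac{1}{12}\right)\right) = 24835 \left(\frac{43}{32} + 0\right) = 24835 \cdot \frac{43}{32} = \frac{1067905}{32}$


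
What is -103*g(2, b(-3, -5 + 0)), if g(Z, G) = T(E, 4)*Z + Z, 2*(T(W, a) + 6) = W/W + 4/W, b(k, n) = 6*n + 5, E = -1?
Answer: 1339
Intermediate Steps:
b(k, n) = 5 + 6*n
T(W, a) = -11/2 + 2/W (T(W, a) = -6 + (W/W + 4/W)/2 = -6 + (1 + 4/W)/2 = -6 + (1/2 + 2/W) = -11/2 + 2/W)
g(Z, G) = -13*Z/2 (g(Z, G) = (-11/2 + 2/(-1))*Z + Z = (-11/2 + 2*(-1))*Z + Z = (-11/2 - 2)*Z + Z = -15*Z/2 + Z = -13*Z/2)
-103*g(2, b(-3, -5 + 0)) = -(-1339)*2/2 = -103*(-13) = 1339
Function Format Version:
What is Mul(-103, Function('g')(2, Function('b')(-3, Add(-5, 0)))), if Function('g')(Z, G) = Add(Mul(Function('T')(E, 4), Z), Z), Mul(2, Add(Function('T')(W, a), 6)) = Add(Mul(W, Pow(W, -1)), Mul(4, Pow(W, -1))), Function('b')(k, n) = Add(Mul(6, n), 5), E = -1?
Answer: 1339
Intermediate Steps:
Function('b')(k, n) = Add(5, Mul(6, n))
Function('T')(W, a) = Add(Rational(-11, 2), Mul(2, Pow(W, -1))) (Function('T')(W, a) = Add(-6, Mul(Rational(1, 2), Add(Mul(W, Pow(W, -1)), Mul(4, Pow(W, -1))))) = Add(-6, Mul(Rational(1, 2), Add(1, Mul(4, Pow(W, -1))))) = Add(-6, Add(Rational(1, 2), Mul(2, Pow(W, -1)))) = Add(Rational(-11, 2), Mul(2, Pow(W, -1))))
Function('g')(Z, G) = Mul(Rational(-13, 2), Z) (Function('g')(Z, G) = Add(Mul(Add(Rational(-11, 2), Mul(2, Pow(-1, -1))), Z), Z) = Add(Mul(Add(Rational(-11, 2), Mul(2, -1)), Z), Z) = Add(Mul(Add(Rational(-11, 2), -2), Z), Z) = Add(Mul(Rational(-15, 2), Z), Z) = Mul(Rational(-13, 2), Z))
Mul(-103, Function('g')(2, Function('b')(-3, Add(-5, 0)))) = Mul(-103, Mul(Rational(-13, 2), 2)) = Mul(-103, -13) = 1339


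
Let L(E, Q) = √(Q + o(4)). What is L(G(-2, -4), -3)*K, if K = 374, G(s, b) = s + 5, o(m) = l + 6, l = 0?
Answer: 374*√3 ≈ 647.79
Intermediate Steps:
o(m) = 6 (o(m) = 0 + 6 = 6)
G(s, b) = 5 + s
L(E, Q) = √(6 + Q) (L(E, Q) = √(Q + 6) = √(6 + Q))
L(G(-2, -4), -3)*K = √(6 - 3)*374 = √3*374 = 374*√3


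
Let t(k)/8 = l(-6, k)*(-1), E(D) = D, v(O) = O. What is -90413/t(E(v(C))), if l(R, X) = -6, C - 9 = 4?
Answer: -90413/48 ≈ -1883.6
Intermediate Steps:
C = 13 (C = 9 + 4 = 13)
t(k) = 48 (t(k) = 8*(-6*(-1)) = 8*6 = 48)
-90413/t(E(v(C))) = -90413/48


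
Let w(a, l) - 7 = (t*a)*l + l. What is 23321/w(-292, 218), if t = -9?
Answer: 23321/573129 ≈ 0.040691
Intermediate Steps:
w(a, l) = 7 + l - 9*a*l (w(a, l) = 7 + ((-9*a)*l + l) = 7 + (-9*a*l + l) = 7 + (l - 9*a*l) = 7 + l - 9*a*l)
23321/w(-292, 218) = 23321/(7 + 218 - 9*(-292)*218) = 23321/(7 + 218 + 572904) = 23321/573129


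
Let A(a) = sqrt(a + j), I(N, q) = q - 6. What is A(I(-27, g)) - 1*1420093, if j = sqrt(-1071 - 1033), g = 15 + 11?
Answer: -1420093 + sqrt(20 + 2*I*sqrt(526)) ≈ -1.4201e+6 + 3.8756*I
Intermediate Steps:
g = 26
I(N, q) = -6 + q
j = 2*I*sqrt(526) (j = sqrt(-2104) = 2*I*sqrt(526) ≈ 45.869*I)
A(a) = sqrt(a + 2*I*sqrt(526))
A(I(-27, g)) - 1*1420093 = sqrt((-6 + 26) + 2*I*sqrt(526)) - 1*1420093 = sqrt(20 + 2*I*sqrt(526)) - 1420093 = -1420093 + sqrt(20 + 2*I*sqrt(526))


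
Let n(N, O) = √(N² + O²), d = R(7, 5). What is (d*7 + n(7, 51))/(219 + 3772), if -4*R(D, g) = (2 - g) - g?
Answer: 14/3991 + 5*√106/3991 ≈ 0.016406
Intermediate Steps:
R(D, g) = -½ + g/2 (R(D, g) = -((2 - g) - g)/4 = -(2 - 2*g)/4 = -½ + g/2)
d = 2 (d = -½ + (½)*5 = -½ + 5/2 = 2)
(d*7 + n(7, 51))/(219 + 3772) = (2*7 + √(7² + 51²))/(219 + 3772) = (14 + √(49 + 2601))/3991 = (14 + √2650)*(1/3991) = (14 + 5*√106)*(1/3991) = 14/3991 + 5*√106/3991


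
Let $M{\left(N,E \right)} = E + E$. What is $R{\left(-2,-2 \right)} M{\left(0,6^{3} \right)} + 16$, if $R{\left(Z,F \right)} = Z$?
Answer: $-848$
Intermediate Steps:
$M{\left(N,E \right)} = 2 E$
$R{\left(-2,-2 \right)} M{\left(0,6^{3} \right)} + 16 = - 2 \cdot 2 \cdot 6^{3} + 16 = - 2 \cdot 2 \cdot 216 + 16 = \left(-2\right) 432 + 16 = -864 + 16 = -848$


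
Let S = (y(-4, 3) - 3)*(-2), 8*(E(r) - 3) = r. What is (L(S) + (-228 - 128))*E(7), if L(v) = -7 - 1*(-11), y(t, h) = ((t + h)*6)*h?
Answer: -1364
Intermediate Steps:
y(t, h) = h*(6*h + 6*t) (y(t, h) = ((h + t)*6)*h = (6*h + 6*t)*h = h*(6*h + 6*t))
E(r) = 3 + r/8
S = 42 (S = (6*3*(3 - 4) - 3)*(-2) = (6*3*(-1) - 3)*(-2) = (-18 - 3)*(-2) = -21*(-2) = 42)
L(v) = 4 (L(v) = -7 + 11 = 4)
(L(S) + (-228 - 128))*E(7) = (4 + (-228 - 128))*(3 + (1/8)*7) = (4 - 356)*(3 + 7/8) = -352*31/8 = -1364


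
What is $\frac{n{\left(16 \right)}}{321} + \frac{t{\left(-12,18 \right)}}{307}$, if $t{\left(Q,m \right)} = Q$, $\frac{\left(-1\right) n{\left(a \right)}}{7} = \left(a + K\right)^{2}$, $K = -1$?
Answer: $- \frac{162459}{32849} \approx -4.9456$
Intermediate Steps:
$n{\left(a \right)} = - 7 \left(-1 + a\right)^{2}$ ($n{\left(a \right)} = - 7 \left(a - 1\right)^{2} = - 7 \left(-1 + a\right)^{2}$)
$\frac{n{\left(16 \right)}}{321} + \frac{t{\left(-12,18 \right)}}{307} = \frac{\left(-7\right) \left(-1 + 16\right)^{2}}{321} - \frac{12}{307} = - 7 \cdot 15^{2} \cdot \frac{1}{321} - \frac{12}{307} = \left(-7\right) 225 \cdot \frac{1}{321} - \frac{12}{307} = \left(-1575\right) \frac{1}{321} - \frac{12}{307} = - \frac{525}{107} - \frac{12}{307} = - \frac{162459}{32849}$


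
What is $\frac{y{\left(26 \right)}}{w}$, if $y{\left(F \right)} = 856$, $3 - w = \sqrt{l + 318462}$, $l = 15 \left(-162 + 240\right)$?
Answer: $- \frac{856}{106541} - \frac{3424 \sqrt{19977}}{319623} \approx -1.5222$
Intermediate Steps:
$l = 1170$ ($l = 15 \cdot 78 = 1170$)
$w = 3 - 4 \sqrt{19977}$ ($w = 3 - \sqrt{1170 + 318462} = 3 - \sqrt{319632} = 3 - 4 \sqrt{19977} \approx -562.36$)
$\frac{y{\left(26 \right)}}{w} = \frac{856}{3 - 4 \sqrt{19977}}$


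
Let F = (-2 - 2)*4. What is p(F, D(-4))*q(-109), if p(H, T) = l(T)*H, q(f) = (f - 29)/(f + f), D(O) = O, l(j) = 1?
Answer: -1104/109 ≈ -10.128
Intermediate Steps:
F = -16 (F = -4*4 = -16)
q(f) = (-29 + f)/(2*f) (q(f) = (-29 + f)/((2*f)) = (-29 + f)*(1/(2*f)) = (-29 + f)/(2*f))
p(H, T) = H (p(H, T) = 1*H = H)
p(F, D(-4))*q(-109) = -8*(-29 - 109)/(-109) = -8*(-1)*(-138)/109 = -16*69/109 = -1104/109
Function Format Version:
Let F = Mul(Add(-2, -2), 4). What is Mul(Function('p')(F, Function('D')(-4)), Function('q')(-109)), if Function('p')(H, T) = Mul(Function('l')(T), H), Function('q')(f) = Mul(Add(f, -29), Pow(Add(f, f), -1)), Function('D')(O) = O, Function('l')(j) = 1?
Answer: Rational(-1104, 109) ≈ -10.128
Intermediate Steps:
F = -16 (F = Mul(-4, 4) = -16)
Function('q')(f) = Mul(Rational(1, 2), Pow(f, -1), Add(-29, f)) (Function('q')(f) = Mul(Add(-29, f), Pow(Mul(2, f), -1)) = Mul(Add(-29, f), Mul(Rational(1, 2), Pow(f, -1))) = Mul(Rational(1, 2), Pow(f, -1), Add(-29, f)))
Function('p')(H, T) = H (Function('p')(H, T) = Mul(1, H) = H)
Mul(Function('p')(F, Function('D')(-4)), Function('q')(-109)) = Mul(-16, Mul(Rational(1, 2), Pow(-109, -1), Add(-29, -109))) = Mul(-16, Mul(Rational(1, 2), Rational(-1, 109), -138)) = Mul(-16, Rational(69, 109)) = Rational(-1104, 109)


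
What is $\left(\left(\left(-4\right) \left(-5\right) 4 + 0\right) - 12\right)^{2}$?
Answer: $4624$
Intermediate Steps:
$\left(\left(\left(-4\right) \left(-5\right) 4 + 0\right) - 12\right)^{2} = \left(\left(20 \cdot 4 + 0\right) - 12\right)^{2} = \left(\left(80 + 0\right) - 12\right)^{2} = \left(80 - 12\right)^{2} = 68^{2} = 4624$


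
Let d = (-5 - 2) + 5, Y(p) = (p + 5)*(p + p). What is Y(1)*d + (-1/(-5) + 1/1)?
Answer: -114/5 ≈ -22.800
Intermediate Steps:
Y(p) = 2*p*(5 + p) (Y(p) = (5 + p)*(2*p) = 2*p*(5 + p))
d = -2 (d = -7 + 5 = -2)
Y(1)*d + (-1/(-5) + 1/1) = (2*1*(5 + 1))*(-2) + (-1/(-5) + 1/1) = (2*1*6)*(-2) + (-1*(-1/5) + 1*1) = 12*(-2) + (1/5 + 1) = -24 + 6/5 = -114/5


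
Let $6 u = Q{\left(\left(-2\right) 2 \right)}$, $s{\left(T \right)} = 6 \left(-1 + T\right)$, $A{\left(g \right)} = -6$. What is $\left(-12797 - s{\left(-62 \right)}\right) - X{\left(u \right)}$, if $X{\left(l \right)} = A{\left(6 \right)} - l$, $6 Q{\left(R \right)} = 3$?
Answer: $- \frac{148955}{12} \approx -12413.0$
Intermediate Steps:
$Q{\left(R \right)} = \frac{1}{2}$ ($Q{\left(R \right)} = \frac{1}{6} \cdot 3 = \frac{1}{2}$)
$s{\left(T \right)} = -6 + 6 T$
$u = \frac{1}{12}$ ($u = \frac{1}{6} \cdot \frac{1}{2} = \frac{1}{12} \approx 0.083333$)
$X{\left(l \right)} = -6 - l$
$\left(-12797 - s{\left(-62 \right)}\right) - X{\left(u \right)} = \left(-12797 - \left(-6 + 6 \left(-62\right)\right)\right) - \left(-6 - \frac{1}{12}\right) = \left(-12797 - \left(-6 - 372\right)\right) - \left(-6 - \frac{1}{12}\right) = \left(-12797 - -378\right) - - \frac{73}{12} = \left(-12797 + 378\right) + \frac{73}{12} = -12419 + \frac{73}{12} = - \frac{148955}{12}$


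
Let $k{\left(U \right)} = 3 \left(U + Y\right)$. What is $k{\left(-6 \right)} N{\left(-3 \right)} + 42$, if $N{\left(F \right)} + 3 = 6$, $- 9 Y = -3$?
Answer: $-9$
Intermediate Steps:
$Y = \frac{1}{3}$ ($Y = \left(- \frac{1}{9}\right) \left(-3\right) = \frac{1}{3} \approx 0.33333$)
$N{\left(F \right)} = 3$ ($N{\left(F \right)} = -3 + 6 = 3$)
$k{\left(U \right)} = 1 + 3 U$ ($k{\left(U \right)} = 3 \left(U + \frac{1}{3}\right) = 3 \left(\frac{1}{3} + U\right) = 1 + 3 U$)
$k{\left(-6 \right)} N{\left(-3 \right)} + 42 = \left(1 + 3 \left(-6\right)\right) 3 + 42 = \left(1 - 18\right) 3 + 42 = \left(-17\right) 3 + 42 = -51 + 42 = -9$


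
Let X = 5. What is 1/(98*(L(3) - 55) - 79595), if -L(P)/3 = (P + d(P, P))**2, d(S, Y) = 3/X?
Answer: -25/2219881 ≈ -1.1262e-5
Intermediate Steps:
d(S, Y) = 3/5
L(P) = -3*(3/5 + P)**2 (L(P) = -3*(P + 3/5)**2 = -3*(3/5 + P)**2)
1/(98*(L(3) - 55) - 79595) = 1/(98*(-3*(3 + 5*3)**2/25 - 55) - 79595) = 1/(98*(-3*(3 + 15)**2/25 - 55) - 79595) = 1/(98*(-3/25*18**2 - 55) - 79595) = 1/(98*(-3/25*324 - 55) - 79595) = 1/(98*(-972/25 - 55) - 79595) = 1/(98*(-2347/25) - 79595) = 1/(-230006/25 - 79595) = 1/(-2219881/25) = -25/2219881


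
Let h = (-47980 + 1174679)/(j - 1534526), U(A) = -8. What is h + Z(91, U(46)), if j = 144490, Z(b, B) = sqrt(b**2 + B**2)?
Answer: -1126699/1390036 + sqrt(8345) ≈ 90.540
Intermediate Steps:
Z(b, B) = sqrt(B**2 + b**2)
h = -1126699/1390036 (h = (-47980 + 1174679)/(144490 - 1534526) = 1126699/(-1390036) = 1126699*(-1/1390036) = -1126699/1390036 ≈ -0.81055)
h + Z(91, U(46)) = -1126699/1390036 + sqrt((-8)**2 + 91**2) = -1126699/1390036 + sqrt(64 + 8281) = -1126699/1390036 + sqrt(8345)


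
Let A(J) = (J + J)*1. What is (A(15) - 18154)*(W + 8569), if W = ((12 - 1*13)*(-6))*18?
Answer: -157261948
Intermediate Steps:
A(J) = 2*J (A(J) = (2*J)*1 = 2*J)
W = 108 (W = ((12 - 13)*(-6))*18 = -1*(-6)*18 = 6*18 = 108)
(A(15) - 18154)*(W + 8569) = (2*15 - 18154)*(108 + 8569) = (30 - 18154)*8677 = -18124*8677 = -157261948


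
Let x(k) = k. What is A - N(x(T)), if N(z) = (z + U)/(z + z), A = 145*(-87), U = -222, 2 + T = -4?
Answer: -12634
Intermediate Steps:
T = -6 (T = -2 - 4 = -6)
A = -12615
N(z) = (-222 + z)/(2*z) (N(z) = (z - 222)/(z + z) = (-222 + z)/((2*z)) = (-222 + z)*(1/(2*z)) = (-222 + z)/(2*z))
A - N(x(T)) = -12615 - (-222 - 6)/(2*(-6)) = -12615 - (-1)*(-228)/(2*6) = -12615 - 1*19 = -12615 - 19 = -12634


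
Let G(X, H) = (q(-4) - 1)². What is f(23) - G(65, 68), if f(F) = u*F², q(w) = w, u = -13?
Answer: -6902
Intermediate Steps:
f(F) = -13*F²
G(X, H) = 25 (G(X, H) = (-4 - 1)² = (-5)² = 25)
f(23) - G(65, 68) = -13*23² - 1*25 = -13*529 - 25 = -6877 - 25 = -6902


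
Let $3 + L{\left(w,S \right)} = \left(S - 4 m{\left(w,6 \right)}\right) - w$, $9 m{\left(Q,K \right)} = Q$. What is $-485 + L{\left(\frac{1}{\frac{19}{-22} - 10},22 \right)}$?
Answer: $- \frac{1002080}{2151} \approx -465.87$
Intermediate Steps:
$m{\left(Q,K \right)} = \frac{Q}{9}$
$L{\left(w,S \right)} = -3 + S - \frac{13 w}{9}$ ($L{\left(w,S \right)} = -3 - \left(w - S + 4 \cdot \frac{1}{9} w\right) = -3 + \left(\left(S - \frac{4 w}{9}\right) - w\right) = -3 + \left(S - \frac{13 w}{9}\right) = -3 + S - \frac{13 w}{9}$)
$-485 + L{\left(\frac{1}{\frac{19}{-22} - 10},22 \right)} = -485 - \left(-19 + \frac{13}{9 \left(\frac{19}{-22} - 10\right)}\right) = -485 - \left(-19 + \frac{13}{9 \left(19 \left(- \frac{1}{22}\right) - 10\right)}\right) = -485 - \left(-19 + \frac{13}{9 \left(- \frac{19}{22} - 10\right)}\right) = -485 - \left(-19 - \frac{286}{2151}\right) = -485 - - \frac{41155}{2151} = -485 + \left(-3 + 22 + \frac{286}{2151}\right) = -485 + \frac{41155}{2151} = - \frac{1002080}{2151}$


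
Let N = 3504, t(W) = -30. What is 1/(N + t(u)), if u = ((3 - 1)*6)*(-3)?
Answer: 1/3474 ≈ 0.00028785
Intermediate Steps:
u = -36 (u = (2*6)*(-3) = 12*(-3) = -36)
1/(N + t(u)) = 1/(3504 - 30) = 1/3474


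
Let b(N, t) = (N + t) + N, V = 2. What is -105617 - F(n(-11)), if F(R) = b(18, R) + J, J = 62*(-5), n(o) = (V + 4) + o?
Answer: -105338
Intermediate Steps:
n(o) = 6 + o (n(o) = (2 + 4) + o = 6 + o)
b(N, t) = t + 2*N
J = -310
F(R) = -274 + R (F(R) = (R + 2*18) - 310 = (R + 36) - 310 = (36 + R) - 310 = -274 + R)
-105617 - F(n(-11)) = -105617 - (-274 + (6 - 11)) = -105617 - (-274 - 5) = -105617 - 1*(-279) = -105617 + 279 = -105338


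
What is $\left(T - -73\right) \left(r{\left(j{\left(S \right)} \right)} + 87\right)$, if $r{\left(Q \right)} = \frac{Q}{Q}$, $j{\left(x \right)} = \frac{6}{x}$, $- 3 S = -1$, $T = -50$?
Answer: $2024$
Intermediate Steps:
$S = \frac{1}{3}$ ($S = \left(- \frac{1}{3}\right) \left(-1\right) = \frac{1}{3} \approx 0.33333$)
$r{\left(Q \right)} = 1$
$\left(T - -73\right) \left(r{\left(j{\left(S \right)} \right)} + 87\right) = \left(-50 - -73\right) \left(1 + 87\right) = \left(-50 + 73\right) 88 = 23 \cdot 88 = 2024$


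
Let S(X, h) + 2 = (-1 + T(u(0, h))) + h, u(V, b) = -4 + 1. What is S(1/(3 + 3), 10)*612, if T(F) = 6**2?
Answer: 26316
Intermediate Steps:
u(V, b) = -3
T(F) = 36
S(X, h) = 33 + h (S(X, h) = -2 + ((-1 + 36) + h) = -2 + (35 + h) = 33 + h)
S(1/(3 + 3), 10)*612 = (33 + 10)*612 = 43*612 = 26316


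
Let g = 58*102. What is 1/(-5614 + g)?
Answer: 1/302 ≈ 0.0033113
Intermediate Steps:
g = 5916
1/(-5614 + g) = 1/(-5614 + 5916) = 1/302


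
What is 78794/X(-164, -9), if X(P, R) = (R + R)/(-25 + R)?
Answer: 1339498/9 ≈ 1.4883e+5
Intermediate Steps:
X(P, R) = 2*R/(-25 + R) (X(P, R) = (2*R)/(-25 + R) = 2*R/(-25 + R))
78794/X(-164, -9) = 78794/((2*(-9)/(-25 - 9))) = 78794/((2*(-9)/(-34))) = 78794/((2*(-9)*(-1/34))) = 78794/(9/17) = 78794*(17/9) = 1339498/9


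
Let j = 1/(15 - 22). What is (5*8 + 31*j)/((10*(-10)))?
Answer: -249/700 ≈ -0.35571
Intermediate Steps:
j = -⅐ (j = 1/(-7) = -⅐ ≈ -0.14286)
(5*8 + 31*j)/((10*(-10))) = (5*8 + 31*(-⅐))/((10*(-10))) = (40 - 31/7)/(-100) = (249/7)*(-1/100) = -249/700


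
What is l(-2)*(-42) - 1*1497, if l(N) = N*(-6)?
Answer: -2001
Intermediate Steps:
l(N) = -6*N
l(-2)*(-42) - 1*1497 = -6*(-2)*(-42) - 1*1497 = 12*(-42) - 1497 = -504 - 1497 = -2001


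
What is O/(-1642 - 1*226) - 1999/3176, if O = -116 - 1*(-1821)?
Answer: -2287303/1483192 ≈ -1.5421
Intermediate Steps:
O = 1705 (O = -116 + 1821 = 1705)
O/(-1642 - 1*226) - 1999/3176 = 1705/(-1642 - 1*226) - 1999/3176 = 1705/(-1642 - 226) - 1999*1/3176 = 1705/(-1868) - 1999/3176 = 1705*(-1/1868) - 1999/3176 = -1705/1868 - 1999/3176 = -2287303/1483192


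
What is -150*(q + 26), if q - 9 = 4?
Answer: -5850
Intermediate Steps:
q = 13 (q = 9 + 4 = 13)
-150*(q + 26) = -150*(13 + 26) = -150*39 = -5850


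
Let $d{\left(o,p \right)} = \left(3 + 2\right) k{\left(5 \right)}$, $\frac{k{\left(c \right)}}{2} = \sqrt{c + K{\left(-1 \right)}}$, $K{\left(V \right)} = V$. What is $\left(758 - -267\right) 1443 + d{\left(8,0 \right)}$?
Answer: $1479095$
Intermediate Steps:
$k{\left(c \right)} = 2 \sqrt{-1 + c}$ ($k{\left(c \right)} = 2 \sqrt{c - 1} = 2 \sqrt{-1 + c}$)
$d{\left(o,p \right)} = 20$ ($d{\left(o,p \right)} = \left(3 + 2\right) 2 \sqrt{-1 + 5} = 5 \cdot 2 \sqrt{4} = 5 \cdot 2 \cdot 2 = 5 \cdot 4 = 20$)
$\left(758 - -267\right) 1443 + d{\left(8,0 \right)} = \left(758 - -267\right) 1443 + 20 = \left(758 + 267\right) 1443 + 20 = 1025 \cdot 1443 + 20 = 1479075 + 20 = 1479095$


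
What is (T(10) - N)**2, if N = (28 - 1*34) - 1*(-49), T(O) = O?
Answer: 1089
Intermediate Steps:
N = 43 (N = (28 - 34) + 49 = -6 + 49 = 43)
(T(10) - N)**2 = (10 - 1*43)**2 = (10 - 43)**2 = (-33)**2 = 1089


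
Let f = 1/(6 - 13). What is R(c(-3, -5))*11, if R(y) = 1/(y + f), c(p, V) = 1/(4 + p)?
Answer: 77/6 ≈ 12.833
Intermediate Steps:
f = -⅐ (f = 1/(-7) = -⅐ ≈ -0.14286)
R(y) = 1/(-⅐ + y) (R(y) = 1/(y - ⅐) = 1/(-⅐ + y))
R(c(-3, -5))*11 = (7/(-1 + 7/(4 - 3)))*11 = (7/(-1 + 7/1))*11 = (7/(-1 + 7*1))*11 = (7/(-1 + 7))*11 = (7/6)*11 = 77/6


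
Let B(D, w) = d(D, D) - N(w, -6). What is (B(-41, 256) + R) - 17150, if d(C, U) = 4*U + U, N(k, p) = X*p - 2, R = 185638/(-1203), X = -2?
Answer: -21075733/1203 ≈ -17519.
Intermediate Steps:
R = -185638/1203 (R = 185638*(-1/1203) = -185638/1203 ≈ -154.31)
N(k, p) = -2 - 2*p (N(k, p) = -2*p - 2 = -2 - 2*p)
d(C, U) = 5*U
B(D, w) = -10 + 5*D (B(D, w) = 5*D - (-2 - 2*(-6)) = 5*D - (-2 + 12) = 5*D - 1*10 = 5*D - 10 = -10 + 5*D)
(B(-41, 256) + R) - 17150 = ((-10 + 5*(-41)) - 185638/1203) - 17150 = ((-10 - 205) - 185638/1203) - 17150 = (-215 - 185638/1203) - 17150 = -444283/1203 - 17150 = -21075733/1203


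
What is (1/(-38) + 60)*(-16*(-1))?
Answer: 18232/19 ≈ 959.58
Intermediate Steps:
(1/(-38) + 60)*(-16*(-1)) = (-1/38 + 60)*16 = (2279/38)*16 = 18232/19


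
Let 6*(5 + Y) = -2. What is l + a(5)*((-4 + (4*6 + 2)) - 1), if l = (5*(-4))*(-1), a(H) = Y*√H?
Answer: 20 - 112*√5 ≈ -230.44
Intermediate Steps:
Y = -16/3 (Y = -5 + (⅙)*(-2) = -5 - ⅓ = -16/3 ≈ -5.3333)
a(H) = -16*√H/3
l = 20 (l = -20*(-1) = 20)
l + a(5)*((-4 + (4*6 + 2)) - 1) = 20 + (-16*√5/3)*((-4 + (4*6 + 2)) - 1) = 20 + (-16*√5/3)*((-4 + (24 + 2)) - 1) = 20 + (-16*√5/3)*((-4 + 26) - 1) = 20 + (-16*√5/3)*(22 - 1) = 20 - 16*√5/3*21 = 20 - 112*√5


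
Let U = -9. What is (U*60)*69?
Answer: -37260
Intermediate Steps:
(U*60)*69 = -9*60*69 = -540*69 = -37260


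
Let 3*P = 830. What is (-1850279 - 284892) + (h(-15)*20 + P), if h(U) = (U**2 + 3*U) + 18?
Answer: -6392803/3 ≈ -2.1309e+6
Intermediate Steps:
P = 830/3 (P = (1/3)*830 = 830/3 ≈ 276.67)
h(U) = 18 + U**2 + 3*U
(-1850279 - 284892) + (h(-15)*20 + P) = (-1850279 - 284892) + ((18 + (-15)**2 + 3*(-15))*20 + 830/3) = -2135171 + ((18 + 225 - 45)*20 + 830/3) = -2135171 + (198*20 + 830/3) = -2135171 + (3960 + 830/3) = -2135171 + 12710/3 = -6392803/3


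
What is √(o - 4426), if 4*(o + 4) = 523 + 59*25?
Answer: I*√15722/2 ≈ 62.694*I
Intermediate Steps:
o = 991/2 (o = -4 + (523 + 59*25)/4 = -4 + (523 + 1475)/4 = -4 + (¼)*1998 = -4 + 999/2 = 991/2 ≈ 495.50)
√(o - 4426) = √(991/2 - 4426) = √(-7861/2) = I*√15722/2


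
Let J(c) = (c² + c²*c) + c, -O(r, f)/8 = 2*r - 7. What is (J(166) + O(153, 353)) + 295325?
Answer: 4894951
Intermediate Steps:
O(r, f) = 56 - 16*r (O(r, f) = -8*(2*r - 7) = -8*(-7 + 2*r) = 56 - 16*r)
J(c) = c + c² + c³ (J(c) = (c² + c³) + c = c + c² + c³)
(J(166) + O(153, 353)) + 295325 = (166*(1 + 166 + 166²) + (56 - 16*153)) + 295325 = (166*(1 + 166 + 27556) + (56 - 2448)) + 295325 = (166*27723 - 2392) + 295325 = (4602018 - 2392) + 295325 = 4599626 + 295325 = 4894951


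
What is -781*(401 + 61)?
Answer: -360822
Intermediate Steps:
-781*(401 + 61) = -781*462 = -1*360822 = -360822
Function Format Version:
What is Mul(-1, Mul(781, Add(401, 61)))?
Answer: -360822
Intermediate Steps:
Mul(-1, Mul(781, Add(401, 61))) = Mul(-1, Mul(781, 462)) = Mul(-1, 360822) = -360822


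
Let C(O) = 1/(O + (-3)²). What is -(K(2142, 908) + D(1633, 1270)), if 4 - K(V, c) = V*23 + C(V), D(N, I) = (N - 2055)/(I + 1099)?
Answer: 251026219469/5095719 ≈ 49262.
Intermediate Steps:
C(O) = 1/(9 + O) (C(O) = 1/(O + 9) = 1/(9 + O))
D(N, I) = (-2055 + N)/(1099 + I)
K(V, c) = 4 - 1/(9 + V) - 23*V (K(V, c) = 4 - (V*23 + 1/(9 + V)) = 4 - (23*V + 1/(9 + V)) = 4 - (1/(9 + V) + 23*V) = 4 + (-1/(9 + V) - 23*V) = 4 - 1/(9 + V) - 23*V)
-(K(2142, 908) + D(1633, 1270)) = -((-1 + (4 - 23*2142)*(9 + 2142))/(9 + 2142) + (-2055 + 1633)/(1099 + 1270)) = -((-1 + (4 - 49266)*2151)/2151 - 422/2369) = -((-1 - 49262*2151)/2151 + (1/2369)*(-422)) = -((-1 - 105962562)/2151 - 422/2369) = -((1/2151)*(-105962563) - 422/2369) = -(-105962563/2151 - 422/2369) = -1*(-251026219469/5095719) = 251026219469/5095719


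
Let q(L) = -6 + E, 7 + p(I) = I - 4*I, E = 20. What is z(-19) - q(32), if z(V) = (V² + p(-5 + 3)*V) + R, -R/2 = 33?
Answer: 300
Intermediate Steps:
R = -66 (R = -2*33 = -66)
p(I) = -7 - 3*I (p(I) = -7 + (I - 4*I) = -7 - 3*I)
z(V) = -66 + V² - V (z(V) = (V² + (-7 - 3*(-5 + 3))*V) - 66 = (V² + (-7 - 3*(-2))*V) - 66 = (V² + (-7 + 6)*V) - 66 = (V² - V) - 66 = -66 + V² - V)
q(L) = 14 (q(L) = -6 + 20 = 14)
z(-19) - q(32) = (-66 + (-19)² - 1*(-19)) - 1*14 = (-66 + 361 + 19) - 14 = 314 - 14 = 300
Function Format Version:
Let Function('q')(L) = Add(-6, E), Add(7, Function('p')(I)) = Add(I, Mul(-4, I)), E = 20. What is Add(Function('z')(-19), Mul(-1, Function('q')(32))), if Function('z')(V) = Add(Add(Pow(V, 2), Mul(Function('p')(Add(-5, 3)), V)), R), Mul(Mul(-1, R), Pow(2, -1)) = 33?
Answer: 300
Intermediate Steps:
R = -66 (R = Mul(-2, 33) = -66)
Function('p')(I) = Add(-7, Mul(-3, I)) (Function('p')(I) = Add(-7, Add(I, Mul(-4, I))) = Add(-7, Mul(-3, I)))
Function('z')(V) = Add(-66, Pow(V, 2), Mul(-1, V)) (Function('z')(V) = Add(Add(Pow(V, 2), Mul(Add(-7, Mul(-3, Add(-5, 3))), V)), -66) = Add(Add(Pow(V, 2), Mul(Add(-7, Mul(-3, -2)), V)), -66) = Add(Add(Pow(V, 2), Mul(Add(-7, 6), V)), -66) = Add(Add(Pow(V, 2), Mul(-1, V)), -66) = Add(-66, Pow(V, 2), Mul(-1, V)))
Function('q')(L) = 14 (Function('q')(L) = Add(-6, 20) = 14)
Add(Function('z')(-19), Mul(-1, Function('q')(32))) = Add(Add(-66, Pow(-19, 2), Mul(-1, -19)), Mul(-1, 14)) = Add(Add(-66, 361, 19), -14) = Add(314, -14) = 300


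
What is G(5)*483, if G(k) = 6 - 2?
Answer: 1932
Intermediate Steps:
G(k) = 4
G(5)*483 = 4*483 = 1932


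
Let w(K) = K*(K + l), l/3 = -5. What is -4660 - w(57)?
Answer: -7054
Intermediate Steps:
l = -15 (l = 3*(-5) = -15)
w(K) = K*(-15 + K) (w(K) = K*(K - 15) = K*(-15 + K))
-4660 - w(57) = -4660 - 57*(-15 + 57) = -4660 - 57*42 = -4660 - 1*2394 = -4660 - 2394 = -7054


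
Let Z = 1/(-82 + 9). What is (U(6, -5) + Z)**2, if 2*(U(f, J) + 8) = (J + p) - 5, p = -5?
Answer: 5130225/21316 ≈ 240.67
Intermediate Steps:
U(f, J) = -13 + J/2 (U(f, J) = -8 + ((J - 5) - 5)/2 = -8 + ((-5 + J) - 5)/2 = -8 + (-10 + J)/2 = -8 + (-5 + J/2) = -13 + J/2)
Z = -1/73 (Z = 1/(-73) = -1/73 ≈ -0.013699)
(U(6, -5) + Z)**2 = ((-13 + (1/2)*(-5)) - 1/73)**2 = ((-13 - 5/2) - 1/73)**2 = (-31/2 - 1/73)**2 = (-2265/146)**2 = 5130225/21316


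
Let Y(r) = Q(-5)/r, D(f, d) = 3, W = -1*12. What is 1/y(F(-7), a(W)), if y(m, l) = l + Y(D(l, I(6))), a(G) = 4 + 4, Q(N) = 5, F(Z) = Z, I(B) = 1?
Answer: 3/29 ≈ 0.10345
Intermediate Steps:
W = -12
Y(r) = 5/r
a(G) = 8
y(m, l) = 5/3 + l (y(m, l) = l + 5/3 = 5/3 + l)
1/y(F(-7), a(W)) = 1/(5/3 + 8) = 1/(29/3) = 3/29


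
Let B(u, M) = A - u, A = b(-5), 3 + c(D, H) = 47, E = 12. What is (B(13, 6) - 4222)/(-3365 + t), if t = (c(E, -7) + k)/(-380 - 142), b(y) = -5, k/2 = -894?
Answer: 1106640/877393 ≈ 1.2613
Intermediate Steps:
k = -1788 (k = 2*(-894) = -1788)
c(D, H) = 44 (c(D, H) = -3 + 47 = 44)
t = 872/261 (t = (44 - 1788)/(-380 - 142) = -1744/(-522) = -1744*(-1/522) = 872/261 ≈ 3.3410)
A = -5
B(u, M) = -5 - u
(B(13, 6) - 4222)/(-3365 + t) = ((-5 - 1*13) - 4222)/(-3365 + 872/261) = ((-5 - 13) - 4222)/(-877393/261) = (-18 - 4222)*(-261/877393) = -4240*(-261/877393) = 1106640/877393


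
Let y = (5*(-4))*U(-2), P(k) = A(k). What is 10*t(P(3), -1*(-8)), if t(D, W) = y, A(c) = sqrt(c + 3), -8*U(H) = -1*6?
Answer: -150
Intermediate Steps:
U(H) = 3/4 (U(H) = -(-1)*6/8 = -1/8*(-6) = 3/4)
A(c) = sqrt(3 + c)
P(k) = sqrt(3 + k)
y = -15 (y = (5*(-4))*(3/4) = -20*3/4 = -15)
t(D, W) = -15
10*t(P(3), -1*(-8)) = 10*(-15) = -150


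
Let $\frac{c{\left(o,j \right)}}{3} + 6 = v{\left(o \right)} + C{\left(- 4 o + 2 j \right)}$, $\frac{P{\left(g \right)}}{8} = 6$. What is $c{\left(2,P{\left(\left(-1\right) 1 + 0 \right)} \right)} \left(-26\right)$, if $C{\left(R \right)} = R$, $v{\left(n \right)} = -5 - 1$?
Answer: $-5928$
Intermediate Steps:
$v{\left(n \right)} = -6$ ($v{\left(n \right)} = -5 - 1 = -6$)
$P{\left(g \right)} = 48$ ($P{\left(g \right)} = 8 \cdot 6 = 48$)
$c{\left(o,j \right)} = -36 - 12 o + 6 j$ ($c{\left(o,j \right)} = -18 + 3 \left(-6 + \left(- 4 o + 2 j\right)\right) = -18 + 3 \left(-6 - 4 o + 2 j\right) = -18 - \left(18 - 6 j + 12 o\right) = -36 - 12 o + 6 j$)
$c{\left(2,P{\left(\left(-1\right) 1 + 0 \right)} \right)} \left(-26\right) = \left(-36 - 24 + 6 \cdot 48\right) \left(-26\right) = \left(-36 - 24 + 288\right) \left(-26\right) = 228 \left(-26\right) = -5928$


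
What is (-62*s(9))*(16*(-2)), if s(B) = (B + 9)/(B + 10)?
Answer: 35712/19 ≈ 1879.6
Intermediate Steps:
s(B) = (9 + B)/(10 + B)
(-62*s(9))*(16*(-2)) = (-62*(9 + 9)/(10 + 9))*(16*(-2)) = -62*18/19*(-32) = -1116/19*(-32) = 35712/19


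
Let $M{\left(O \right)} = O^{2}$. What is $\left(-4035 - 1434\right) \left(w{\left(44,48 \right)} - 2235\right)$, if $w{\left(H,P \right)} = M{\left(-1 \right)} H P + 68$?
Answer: $300795$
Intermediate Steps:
$w{\left(H,P \right)} = 68 + H P$ ($w{\left(H,P \right)} = \left(-1\right)^{2} H P + 68 = 1 H P + 68 = H P + 68 = 68 + H P$)
$\left(-4035 - 1434\right) \left(w{\left(44,48 \right)} - 2235\right) = \left(-4035 - 1434\right) \left(\left(68 + 44 \cdot 48\right) - 2235\right) = - 5469 \left(\left(68 + 2112\right) - 2235\right) = - 5469 \left(2180 - 2235\right) = \left(-5469\right) \left(-55\right) = 300795$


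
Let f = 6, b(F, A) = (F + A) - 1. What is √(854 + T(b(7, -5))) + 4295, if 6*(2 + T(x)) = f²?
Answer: 4295 + √858 ≈ 4324.3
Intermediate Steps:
b(F, A) = -1 + A + F (b(F, A) = (A + F) - 1 = -1 + A + F)
T(x) = 4 (T(x) = -2 + (⅙)*6² = -2 + (⅙)*36 = -2 + 6 = 4)
√(854 + T(b(7, -5))) + 4295 = √(854 + 4) + 4295 = √858 + 4295 = 4295 + √858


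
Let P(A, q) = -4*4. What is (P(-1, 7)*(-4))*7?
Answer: 448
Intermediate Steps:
P(A, q) = -16
(P(-1, 7)*(-4))*7 = -16*(-4)*7 = 64*7 = 448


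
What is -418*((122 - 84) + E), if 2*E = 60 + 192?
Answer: -68552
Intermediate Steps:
E = 126 (E = (60 + 192)/2 = (½)*252 = 126)
-418*((122 - 84) + E) = -418*((122 - 84) + 126) = -418*(38 + 126) = -418*164 = -68552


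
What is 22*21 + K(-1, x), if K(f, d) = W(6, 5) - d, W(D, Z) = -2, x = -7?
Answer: 467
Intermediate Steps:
K(f, d) = -2 - d
22*21 + K(-1, x) = 22*21 + (-2 - 1*(-7)) = 462 + (-2 + 7) = 462 + 5 = 467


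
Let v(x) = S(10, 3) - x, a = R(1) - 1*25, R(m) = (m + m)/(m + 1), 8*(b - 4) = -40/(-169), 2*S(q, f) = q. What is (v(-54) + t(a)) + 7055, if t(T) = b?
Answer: 1202947/169 ≈ 7118.0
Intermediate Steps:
S(q, f) = q/2
b = 681/169 (b = 4 + (-40/(-169))/8 = 4 + (-40*(-1/169))/8 = 4 + (⅛)*(40/169) = 4 + 5/169 = 681/169 ≈ 4.0296)
R(m) = 2*m/(1 + m) (R(m) = (2*m)/(1 + m) = 2*m/(1 + m))
a = -24 (a = 2*1/(1 + 1) - 1*25 = 2*1/2 - 25 = 2*1*(½) - 25 = 1 - 25 = -24)
t(T) = 681/169
v(x) = 5 - x (v(x) = (½)*10 - x = 5 - x)
(v(-54) + t(a)) + 7055 = ((5 - 1*(-54)) + 681/169) + 7055 = ((5 + 54) + 681/169) + 7055 = (59 + 681/169) + 7055 = 10652/169 + 7055 = 1202947/169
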